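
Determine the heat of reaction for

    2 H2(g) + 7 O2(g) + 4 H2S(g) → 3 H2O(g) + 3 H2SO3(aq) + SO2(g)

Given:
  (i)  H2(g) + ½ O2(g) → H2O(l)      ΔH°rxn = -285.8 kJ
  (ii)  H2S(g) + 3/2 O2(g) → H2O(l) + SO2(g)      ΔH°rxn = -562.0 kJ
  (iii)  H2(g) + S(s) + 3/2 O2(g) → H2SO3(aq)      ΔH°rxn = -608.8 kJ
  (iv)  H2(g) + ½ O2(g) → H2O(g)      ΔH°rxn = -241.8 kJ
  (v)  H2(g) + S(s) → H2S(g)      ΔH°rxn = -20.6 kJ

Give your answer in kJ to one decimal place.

(i) reversed: +285.8 kJ
(ii) as written: -562.0 kJ
(iii) × 3: (3)·(-608.8) = -1826.4 kJ
(iv) × 3: (3)·(-241.8) = -725.4 kJ
(v) reversed and × 3: (-3)·(-20.6) = +61.8 kJ
ΔH°rxn = (-1)·(-285.8) + (1)·(-562.0) + (3)·(-608.8) + (3)·(-241.8) + (-3)·(-20.6) = -2766.2 kJ

ΔH°rxn = -2766.2 kJ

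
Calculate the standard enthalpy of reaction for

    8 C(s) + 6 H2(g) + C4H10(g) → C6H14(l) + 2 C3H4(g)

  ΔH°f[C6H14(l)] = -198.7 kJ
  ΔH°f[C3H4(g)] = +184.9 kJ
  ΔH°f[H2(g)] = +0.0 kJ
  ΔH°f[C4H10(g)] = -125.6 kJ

Products: 1·(-198.7) + 2·(+184.9) = +171.1
Reactants: 8·(+0.0) + 6·(+0.0) + 1·(-125.6) = -125.6
ΔH° = (+171.1) − (-125.6) = 296.7 kJ

ΔH° = 296.7 kJ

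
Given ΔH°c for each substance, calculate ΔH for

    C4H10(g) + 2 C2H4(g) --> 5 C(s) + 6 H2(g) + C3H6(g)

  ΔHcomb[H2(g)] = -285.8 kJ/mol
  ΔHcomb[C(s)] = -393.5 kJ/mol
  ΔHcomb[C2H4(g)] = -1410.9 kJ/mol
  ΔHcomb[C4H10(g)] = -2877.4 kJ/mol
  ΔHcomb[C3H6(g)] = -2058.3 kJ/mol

With combustion enthalpies, reactants minus products:
= [1·(-2877.4) + 2·(-1410.9)] − [5·(-393.5) + 6·(-285.8) + 1·(-2058.3)]
= 41.4 kJ/mol

ΔH = 41.4 kJ/mol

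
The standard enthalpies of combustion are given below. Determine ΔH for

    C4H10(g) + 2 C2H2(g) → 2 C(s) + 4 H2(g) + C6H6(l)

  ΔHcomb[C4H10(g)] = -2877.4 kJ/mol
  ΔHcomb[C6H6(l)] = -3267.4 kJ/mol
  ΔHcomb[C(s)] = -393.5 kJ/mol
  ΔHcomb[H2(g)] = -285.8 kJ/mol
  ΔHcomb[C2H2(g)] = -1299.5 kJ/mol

ΔH = -278.8 kJ/mol

With combustion enthalpies, reactants minus products:
= [1·(-2877.4) + 2·(-1299.5)] − [2·(-393.5) + 4·(-285.8) + 1·(-3267.4)]
= -278.8 kJ/mol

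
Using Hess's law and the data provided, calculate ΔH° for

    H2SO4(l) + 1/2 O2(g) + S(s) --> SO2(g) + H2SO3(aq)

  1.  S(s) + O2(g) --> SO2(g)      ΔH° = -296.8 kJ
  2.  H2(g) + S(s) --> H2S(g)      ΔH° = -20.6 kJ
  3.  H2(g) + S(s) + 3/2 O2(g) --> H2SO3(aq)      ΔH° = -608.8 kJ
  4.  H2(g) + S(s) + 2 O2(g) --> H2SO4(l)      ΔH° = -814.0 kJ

eq. 1 as written: -296.8 kJ
eq. 2: not needed.
eq. 3 as written: -608.8 kJ
eq. 4 reversed: +814.0 kJ
Combining the equations, ΔH° = (1)·(-296.8) + (1)·(-608.8) + (-1)·(-814.0) = -91.6 kJ

ΔH° = -91.6 kJ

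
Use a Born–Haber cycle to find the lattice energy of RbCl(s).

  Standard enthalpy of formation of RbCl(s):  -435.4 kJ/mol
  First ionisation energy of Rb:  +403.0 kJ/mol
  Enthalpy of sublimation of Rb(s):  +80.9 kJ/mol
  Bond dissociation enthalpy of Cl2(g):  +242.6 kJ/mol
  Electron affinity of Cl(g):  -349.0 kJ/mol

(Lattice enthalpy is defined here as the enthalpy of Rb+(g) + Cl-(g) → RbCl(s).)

ΔHf° = 1·ΔHsub + 1·(ΣIE) + 1/2·D(Cl2) + 1·EA + U
-435.4 = 1·(+80.9) + 1·(+403.0) + 1/2·(+242.6) + 1·(-349.0) + U
U = -435.4 − (+256.2) = -691.6 kJ/mol

U = -691.6 kJ/mol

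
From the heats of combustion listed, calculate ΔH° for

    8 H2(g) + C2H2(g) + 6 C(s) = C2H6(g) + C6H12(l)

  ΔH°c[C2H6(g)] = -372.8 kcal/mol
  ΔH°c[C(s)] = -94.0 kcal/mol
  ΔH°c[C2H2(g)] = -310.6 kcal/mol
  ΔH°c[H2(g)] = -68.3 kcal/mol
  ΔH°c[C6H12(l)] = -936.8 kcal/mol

ΔH° = -111.4 kcal/mol

Using ΔH = Σ nΔHc°(reactants) − Σ nΔHc°(products):
= [8·(-68.3) + 1·(-310.6) + 6·(-94.0)] − [1·(-372.8) + 1·(-936.8)]
= -111.4 kcal/mol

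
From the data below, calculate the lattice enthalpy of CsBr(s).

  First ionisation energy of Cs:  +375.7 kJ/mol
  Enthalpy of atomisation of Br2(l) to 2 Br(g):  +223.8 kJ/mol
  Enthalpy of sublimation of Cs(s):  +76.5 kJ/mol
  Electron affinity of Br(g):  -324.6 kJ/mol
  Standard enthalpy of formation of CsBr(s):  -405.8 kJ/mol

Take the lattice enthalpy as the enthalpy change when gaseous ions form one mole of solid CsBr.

U = -645.3 kJ/mol

ΔHf° = 1·ΔHsub + 1·(ΣIE) + 1/2·D(Br2) + 1·EA + U
-405.8 = 1·(+76.5) + 1·(+375.7) + 1/2·(+223.8) + 1·(-324.6) + U
U = -405.8 − (+239.5) = -645.3 kJ/mol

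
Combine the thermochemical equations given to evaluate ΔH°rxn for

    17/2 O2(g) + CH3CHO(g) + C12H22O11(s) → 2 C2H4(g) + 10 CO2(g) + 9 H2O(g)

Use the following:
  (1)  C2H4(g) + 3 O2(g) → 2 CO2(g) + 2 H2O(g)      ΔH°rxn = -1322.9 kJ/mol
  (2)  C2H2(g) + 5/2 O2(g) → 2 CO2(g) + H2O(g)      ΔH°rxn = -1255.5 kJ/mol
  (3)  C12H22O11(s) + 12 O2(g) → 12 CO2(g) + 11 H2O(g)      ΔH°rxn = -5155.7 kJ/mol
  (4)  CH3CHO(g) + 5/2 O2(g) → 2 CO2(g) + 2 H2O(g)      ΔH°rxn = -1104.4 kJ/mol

ΔH°rxn = -3614.3 kJ/mol

(1) reversed and × 2: (-2)·(-1322.9) = +2645.8 kJ/mol
(2): not needed.
(3) as written: -5155.7 kJ/mol
(4) as written: -1104.4 kJ/mol
Combining the equations, ΔH°rxn = (+2645.8) + (-5155.7) + (-1104.4) = -3614.3 kJ/mol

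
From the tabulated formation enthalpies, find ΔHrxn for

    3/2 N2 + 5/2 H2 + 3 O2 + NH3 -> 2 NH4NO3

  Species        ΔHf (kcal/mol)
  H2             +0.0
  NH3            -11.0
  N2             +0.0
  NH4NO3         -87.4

Products: 2·(-87.4) = -174.8
Reactants: 3/2·(+0.0) + 5/2·(+0.0) + 3·(+0.0) + 1·(-11.0) = -11.0
ΔHrxn = (-174.8) − (-11.0) = -163.8 kcal/mol

ΔHrxn = -163.8 kcal/mol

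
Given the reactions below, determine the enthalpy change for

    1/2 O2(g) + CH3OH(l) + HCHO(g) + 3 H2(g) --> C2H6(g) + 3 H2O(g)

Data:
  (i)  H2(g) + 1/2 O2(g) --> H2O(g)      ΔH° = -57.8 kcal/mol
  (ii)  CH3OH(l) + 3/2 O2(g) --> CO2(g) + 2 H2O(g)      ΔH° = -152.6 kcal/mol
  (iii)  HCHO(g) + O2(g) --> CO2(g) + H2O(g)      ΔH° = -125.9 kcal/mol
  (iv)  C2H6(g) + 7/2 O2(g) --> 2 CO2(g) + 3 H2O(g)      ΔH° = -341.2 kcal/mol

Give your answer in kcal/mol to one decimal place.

(i) × 3 (×3 to match 3 H2(g) in the target): (3)·(-57.8) = -173.4 kcal/mol
(ii) as written (CH3OH(l) already on the reactant side): -152.6 kcal/mol
(iii) as written (HCHO(g) already on the reactant side): -125.9 kcal/mol
(iv) reversed (C2H6(g) must end up as a product): +341.2 kcal/mol
ΔH° = (-173.4) + (-152.6) + (-125.9) + (+341.2) = -110.7 kcal/mol

ΔH° = -110.7 kcal/mol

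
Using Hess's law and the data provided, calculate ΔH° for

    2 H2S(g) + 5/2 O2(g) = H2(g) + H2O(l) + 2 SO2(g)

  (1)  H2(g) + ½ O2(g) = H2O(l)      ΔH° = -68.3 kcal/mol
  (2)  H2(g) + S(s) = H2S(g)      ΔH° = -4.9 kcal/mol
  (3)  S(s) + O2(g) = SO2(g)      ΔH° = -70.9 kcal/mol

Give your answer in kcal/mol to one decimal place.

(1) as written: -68.3 kcal/mol
(2) reversed and × 2: (-2)·(-4.9) = +9.8 kcal/mol
(3) × 2: (2)·(-70.9) = -141.8 kcal/mol
ΔH° = (1)·(-68.3) + (-2)·(-4.9) + (2)·(-70.9) = -200.3 kcal/mol

ΔH° = -200.3 kcal/mol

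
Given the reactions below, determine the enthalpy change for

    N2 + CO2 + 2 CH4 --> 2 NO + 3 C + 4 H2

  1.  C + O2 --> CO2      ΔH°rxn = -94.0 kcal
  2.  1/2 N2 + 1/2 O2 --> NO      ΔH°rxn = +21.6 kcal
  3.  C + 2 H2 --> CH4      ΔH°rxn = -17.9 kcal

ΔH°rxn = 173.0 kcal

eq. 1 reversed: +94.0 kcal
eq. 2 × 2: (2)·(+21.6) = +43.2 kcal
eq. 3 reversed and × 2: (-2)·(-17.9) = +35.8 kcal
ΔH°rxn = (-1)·(-94.0) + (2)·(+21.6) + (-2)·(-17.9) = 173.0 kcal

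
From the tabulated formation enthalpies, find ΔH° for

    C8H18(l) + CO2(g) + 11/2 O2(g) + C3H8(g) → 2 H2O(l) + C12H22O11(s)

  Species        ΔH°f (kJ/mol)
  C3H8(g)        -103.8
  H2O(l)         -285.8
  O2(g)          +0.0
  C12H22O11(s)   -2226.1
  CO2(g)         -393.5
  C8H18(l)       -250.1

ΔH°rxn = Σ nΔHf°(products) − Σ nΔHf°(reactants).
Products: 2·(-285.8) + 1·(-2226.1) = -2797.7
Reactants: 1·(-250.1) + 1·(-393.5) + 11/2·(+0.0) + 1·(-103.8) = -747.4
ΔH° = (-2797.7) − (-747.4) = -2050.3 kJ/mol

ΔH° = -2050.3 kJ/mol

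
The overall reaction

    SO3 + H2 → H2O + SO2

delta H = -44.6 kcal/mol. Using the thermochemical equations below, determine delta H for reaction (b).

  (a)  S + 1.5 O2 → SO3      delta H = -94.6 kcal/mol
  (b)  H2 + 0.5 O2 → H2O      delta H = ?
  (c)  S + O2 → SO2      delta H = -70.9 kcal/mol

(a) reversed: +94.6 kcal/mol
(b) as written: contributes x
(c) as written: -70.9 kcal/mol
-44.6 = (+94.6) + (-70.9) + x
x = (-44.6 − (+23.7)) / (1) = -68.3 kcal/mol

delta H = -68.3 kcal/mol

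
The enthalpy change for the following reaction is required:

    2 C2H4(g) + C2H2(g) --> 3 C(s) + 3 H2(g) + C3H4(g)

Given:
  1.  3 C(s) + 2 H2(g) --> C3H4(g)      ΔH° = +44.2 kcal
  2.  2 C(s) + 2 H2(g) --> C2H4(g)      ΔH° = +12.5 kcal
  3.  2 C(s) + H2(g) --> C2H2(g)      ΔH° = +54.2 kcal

eq. 1 as written: +44.2 kcal
eq. 2 reversed and × 2: (-2)·(+12.5) = -25.0 kcal
eq. 3 reversed: -54.2 kcal
By Hess's law, ΔH° = (1)·(+44.2) + (-2)·(+12.5) + (-1)·(+54.2) = -35.0 kcal

ΔH° = -35.0 kcal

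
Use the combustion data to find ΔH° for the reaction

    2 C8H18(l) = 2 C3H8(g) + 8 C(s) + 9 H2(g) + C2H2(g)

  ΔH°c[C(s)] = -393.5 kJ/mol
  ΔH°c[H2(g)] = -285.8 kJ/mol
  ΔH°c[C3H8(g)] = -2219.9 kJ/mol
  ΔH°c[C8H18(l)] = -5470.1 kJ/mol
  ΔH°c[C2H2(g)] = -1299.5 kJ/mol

ΔH° = 519.3 kJ/mol

Using ΔH = Σ nΔHc°(reactants) − Σ nΔHc°(products):
= [2·(-5470.1)] − [2·(-2219.9) + 8·(-393.5) + 9·(-285.8) + 1·(-1299.5)]
= 519.3 kJ/mol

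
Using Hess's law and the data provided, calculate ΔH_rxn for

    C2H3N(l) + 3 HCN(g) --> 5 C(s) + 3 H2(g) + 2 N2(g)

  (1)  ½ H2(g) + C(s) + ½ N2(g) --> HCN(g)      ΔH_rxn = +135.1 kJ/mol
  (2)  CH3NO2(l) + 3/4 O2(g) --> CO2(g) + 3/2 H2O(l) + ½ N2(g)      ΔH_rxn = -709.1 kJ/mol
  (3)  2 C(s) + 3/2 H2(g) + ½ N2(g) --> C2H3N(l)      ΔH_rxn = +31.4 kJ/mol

ΔH_rxn = -436.7 kJ/mol

(1) reversed and × 3: (-3)·(+135.1) = -405.3 kJ/mol
(2): not needed.
(3) reversed: -31.4 kJ/mol
Combining the equations, ΔH_rxn = (-3)·(+135.1) + (-1)·(+31.4) = -436.7 kJ/mol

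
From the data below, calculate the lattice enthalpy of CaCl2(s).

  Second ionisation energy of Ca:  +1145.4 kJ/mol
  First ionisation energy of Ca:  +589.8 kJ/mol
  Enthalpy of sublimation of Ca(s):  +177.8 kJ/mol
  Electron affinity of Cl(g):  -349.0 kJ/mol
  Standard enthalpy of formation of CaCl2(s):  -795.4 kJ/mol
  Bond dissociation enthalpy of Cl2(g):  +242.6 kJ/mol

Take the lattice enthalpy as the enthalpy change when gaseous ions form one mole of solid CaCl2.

ΔHf° = 1·ΔHsub + 1·(ΣIE) + 1·D(Cl2) + 2·EA + U
-795.4 = 1·(+177.8) + 1·(+1735.2) + 1·(+242.6) + 2·(-349.0) + U
U = -795.4 − (+1457.6) = -2253.0 kJ/mol

U = -2253.0 kJ/mol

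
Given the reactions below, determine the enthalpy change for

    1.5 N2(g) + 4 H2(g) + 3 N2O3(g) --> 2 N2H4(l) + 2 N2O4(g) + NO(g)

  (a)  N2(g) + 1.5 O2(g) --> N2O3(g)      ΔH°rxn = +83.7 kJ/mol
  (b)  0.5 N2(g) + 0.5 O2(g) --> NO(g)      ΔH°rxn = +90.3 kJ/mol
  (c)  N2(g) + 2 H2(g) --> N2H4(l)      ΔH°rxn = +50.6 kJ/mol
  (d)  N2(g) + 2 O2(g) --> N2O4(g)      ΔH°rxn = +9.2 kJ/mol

ΔH°rxn = -41.2 kJ/mol

(a) reversed and × 3 (N2O3(g) must end up as a reactant; ×3 to match 3 N2O3(g) in the target): (-3)·(+83.7) = -251.1 kJ/mol
(b) as written (NO(g) already on the product side): +90.3 kJ/mol
(c) × 2 (scale by 2 for the 2 N2H4(l)): (2)·(+50.6) = +101.2 kJ/mol
(d) × 2 (scale by 2 for the 2 N2O4(g)): (2)·(+9.2) = +18.4 kJ/mol
ΔH°rxn = (-3)·(+83.7) + (1)·(+90.3) + (2)·(+50.6) + (2)·(+9.2) = -41.2 kJ/mol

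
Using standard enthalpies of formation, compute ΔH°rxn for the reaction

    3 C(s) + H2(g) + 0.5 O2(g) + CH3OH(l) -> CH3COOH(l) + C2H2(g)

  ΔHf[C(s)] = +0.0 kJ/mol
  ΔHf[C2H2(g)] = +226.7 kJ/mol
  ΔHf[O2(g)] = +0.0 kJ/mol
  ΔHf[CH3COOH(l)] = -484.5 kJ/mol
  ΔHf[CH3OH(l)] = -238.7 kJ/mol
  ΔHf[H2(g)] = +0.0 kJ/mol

ΔH°rxn = -19.1 kJ/mol

Products: 1·(-484.5) + 1·(+226.7) = -257.8
Reactants: 3·(+0.0) + 1·(+0.0) + 1/2·(+0.0) + 1·(-238.7) = -238.7
ΔH°rxn = (-257.8) − (-238.7) = -19.1 kJ/mol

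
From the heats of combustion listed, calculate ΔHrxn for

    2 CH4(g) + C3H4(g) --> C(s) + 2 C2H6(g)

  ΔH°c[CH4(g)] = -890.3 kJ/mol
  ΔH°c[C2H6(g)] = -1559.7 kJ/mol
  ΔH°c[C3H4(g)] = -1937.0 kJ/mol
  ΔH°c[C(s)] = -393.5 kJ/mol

ΔHrxn = -204.7 kJ/mol

Using ΔH = Σ nΔHc°(reactants) − Σ nΔHc°(products):
= [2·(-890.3) + 1·(-1937.0)] − [1·(-393.5) + 2·(-1559.7)]
= -204.7 kJ/mol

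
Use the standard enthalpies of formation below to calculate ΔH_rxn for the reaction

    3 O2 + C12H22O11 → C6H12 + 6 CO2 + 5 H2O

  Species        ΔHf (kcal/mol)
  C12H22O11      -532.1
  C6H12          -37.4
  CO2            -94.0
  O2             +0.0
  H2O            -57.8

ΔH°rxn = Σ nΔHf°(products) − Σ nΔHf°(reactants).
Products: 1·(-37.4) + 6·(-94.0) + 5·(-57.8) = -890.4
Reactants: 3·(+0.0) + 1·(-532.1) = -532.1
ΔH_rxn = (-890.4) − (-532.1) = -358.3 kcal/mol

ΔH_rxn = -358.3 kcal/mol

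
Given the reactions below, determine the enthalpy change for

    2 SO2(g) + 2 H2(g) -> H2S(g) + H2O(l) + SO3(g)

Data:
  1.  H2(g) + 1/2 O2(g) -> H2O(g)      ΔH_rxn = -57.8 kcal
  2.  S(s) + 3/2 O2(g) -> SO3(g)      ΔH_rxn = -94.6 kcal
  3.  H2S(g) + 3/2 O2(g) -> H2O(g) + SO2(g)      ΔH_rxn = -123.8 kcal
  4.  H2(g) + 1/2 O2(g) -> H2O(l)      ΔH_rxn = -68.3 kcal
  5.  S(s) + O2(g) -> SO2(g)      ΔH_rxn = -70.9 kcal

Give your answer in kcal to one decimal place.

eq. 1 as written: -57.8 kcal
eq. 2 as written: -94.6 kcal
eq. 3 reversed: +123.8 kcal
eq. 4 as written: -68.3 kcal
eq. 5 reversed: +70.9 kcal
ΔH_rxn = (-57.8) + (-94.6) + (+123.8) + (-68.3) + (+70.9) = -26.0 kcal

ΔH_rxn = -26.0 kcal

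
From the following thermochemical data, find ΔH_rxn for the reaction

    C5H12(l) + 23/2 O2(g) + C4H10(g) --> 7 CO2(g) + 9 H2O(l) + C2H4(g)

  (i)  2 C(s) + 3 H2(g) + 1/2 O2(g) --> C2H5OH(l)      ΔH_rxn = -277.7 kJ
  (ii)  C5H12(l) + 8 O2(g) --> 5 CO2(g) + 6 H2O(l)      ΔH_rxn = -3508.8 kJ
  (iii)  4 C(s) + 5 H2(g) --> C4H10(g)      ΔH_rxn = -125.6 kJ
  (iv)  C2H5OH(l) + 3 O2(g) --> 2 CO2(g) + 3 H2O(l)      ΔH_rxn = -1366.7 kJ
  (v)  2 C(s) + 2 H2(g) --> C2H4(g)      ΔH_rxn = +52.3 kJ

ΔH_rxn = -4975.3 kJ

(i) as written: -277.7 kJ
(ii) as written: -3508.8 kJ
(iii) reversed: +125.6 kJ
(iv) as written: -1366.7 kJ
(v) as written: +52.3 kJ
ΔH_rxn = (1)·(-277.7) + (1)·(-3508.8) + (-1)·(-125.6) + (1)·(-1366.7) + (1)·(+52.3) = -4975.3 kJ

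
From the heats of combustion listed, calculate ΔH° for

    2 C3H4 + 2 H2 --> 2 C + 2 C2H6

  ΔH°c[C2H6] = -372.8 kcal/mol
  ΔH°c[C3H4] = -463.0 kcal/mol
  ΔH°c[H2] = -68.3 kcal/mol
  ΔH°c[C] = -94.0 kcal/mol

ΔH° = -129.0 kcal/mol

With combustion enthalpies, reactants minus products:
= [2·(-463.0) + 2·(-68.3)] − [2·(-94.0) + 2·(-372.8)]
= -129.0 kcal/mol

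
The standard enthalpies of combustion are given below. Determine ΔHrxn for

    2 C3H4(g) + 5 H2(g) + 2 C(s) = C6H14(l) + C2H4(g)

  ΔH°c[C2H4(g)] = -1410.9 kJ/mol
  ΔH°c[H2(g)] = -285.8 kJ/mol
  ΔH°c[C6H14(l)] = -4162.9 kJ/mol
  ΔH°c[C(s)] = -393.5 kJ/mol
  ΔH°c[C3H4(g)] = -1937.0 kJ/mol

Using ΔH = Σ nΔHc°(reactants) − Σ nΔHc°(products):
= [2·(-1937.0) + 5·(-285.8) + 2·(-393.5)] − [1·(-4162.9) + 1·(-1410.9)]
= -516.2 kJ/mol

ΔHrxn = -516.2 kJ/mol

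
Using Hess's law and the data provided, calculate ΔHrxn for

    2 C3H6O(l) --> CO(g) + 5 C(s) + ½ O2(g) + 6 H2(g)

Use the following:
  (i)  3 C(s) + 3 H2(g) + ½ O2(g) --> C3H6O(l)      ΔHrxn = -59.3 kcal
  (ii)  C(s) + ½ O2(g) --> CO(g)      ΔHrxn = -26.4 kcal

ΔHrxn = 92.2 kcal

(i) reversed and × 2 (reverse to put C3H6O(l) on the reactant side; ×2 to match 2 C3H6O(l) in the target): (-2)·(-59.3) = +118.6 kcal
(ii) as written (CO(g) already on the product side): -26.4 kcal
Combining the equations, ΔHrxn = (-2)·(-59.3) + (1)·(-26.4) = 92.2 kcal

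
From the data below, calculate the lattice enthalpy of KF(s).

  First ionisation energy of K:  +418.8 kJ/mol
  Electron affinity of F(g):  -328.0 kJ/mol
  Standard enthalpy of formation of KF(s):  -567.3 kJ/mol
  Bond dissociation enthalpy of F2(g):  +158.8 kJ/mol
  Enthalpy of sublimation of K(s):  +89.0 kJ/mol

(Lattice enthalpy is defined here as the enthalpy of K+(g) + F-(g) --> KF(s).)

U = -826.5 kJ/mol

ΔHf° = 1·ΔHsub + 1·(ΣIE) + 1/2·D(F2) + 1·EA + U
-567.3 = 1·(+89.0) + 1·(+418.8) + 1/2·(+158.8) + 1·(-328.0) + U
U = -567.3 − (+259.2) = -826.5 kJ/mol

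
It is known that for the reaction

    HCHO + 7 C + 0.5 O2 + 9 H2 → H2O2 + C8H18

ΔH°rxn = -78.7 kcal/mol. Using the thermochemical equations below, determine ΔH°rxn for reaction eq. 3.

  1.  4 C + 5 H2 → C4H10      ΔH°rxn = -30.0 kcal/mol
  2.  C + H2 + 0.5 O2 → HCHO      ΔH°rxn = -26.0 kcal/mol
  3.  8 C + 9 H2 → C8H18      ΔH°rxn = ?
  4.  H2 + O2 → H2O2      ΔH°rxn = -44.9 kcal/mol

ΔH°rxn = -59.8 kcal/mol

eq. 1: not needed.
eq. 2 reversed: +26.0 kcal/mol
eq. 3 as written: contributes x
eq. 4 as written: -44.9 kcal/mol
-78.7 = (+26.0) + (-44.9) + x
x = (-78.7 − (-18.9)) / (1) = -59.8 kcal/mol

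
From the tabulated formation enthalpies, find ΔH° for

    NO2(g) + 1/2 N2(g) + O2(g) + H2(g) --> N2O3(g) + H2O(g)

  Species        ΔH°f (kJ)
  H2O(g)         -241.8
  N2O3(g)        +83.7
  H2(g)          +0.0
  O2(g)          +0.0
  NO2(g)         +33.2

ΔH° = -191.3 kJ

Products: 1·(+83.7) + 1·(-241.8) = -158.1
Reactants: 1·(+33.2) + 1/2·(+0.0) + 1·(+0.0) + 1·(+0.0) = +33.2
ΔH° = (-158.1) − (+33.2) = -191.3 kJ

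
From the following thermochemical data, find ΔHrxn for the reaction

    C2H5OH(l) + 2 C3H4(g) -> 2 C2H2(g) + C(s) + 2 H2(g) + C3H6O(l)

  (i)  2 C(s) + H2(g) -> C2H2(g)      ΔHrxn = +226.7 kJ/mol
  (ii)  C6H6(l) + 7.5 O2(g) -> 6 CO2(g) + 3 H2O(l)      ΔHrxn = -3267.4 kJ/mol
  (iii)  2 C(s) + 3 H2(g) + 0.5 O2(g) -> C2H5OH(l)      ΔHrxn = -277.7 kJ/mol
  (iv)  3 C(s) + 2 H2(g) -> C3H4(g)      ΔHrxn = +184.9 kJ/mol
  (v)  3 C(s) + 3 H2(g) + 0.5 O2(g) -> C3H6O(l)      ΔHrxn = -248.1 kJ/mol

ΔHrxn = 113.2 kJ/mol

(i) × 2 (scale by 2 for the 2 C2H2(g)): (2)·(+226.7) = +453.4 kJ/mol
(ii): not needed (H2O(l) appears nowhere else).
(iii) reversed (C2H5OH(l) must end up as a reactant): +277.7 kJ/mol
(iv) reversed and × 2 (reverse to put C3H4(g) on the reactant side; ×2 to match 2 C3H4(g) in the target): (-2)·(+184.9) = -369.8 kJ/mol
(v) as written (C3H6O(l) already on the product side): -248.1 kJ/mol
ΔHrxn = (2)·(+226.7) + (-1)·(-277.7) + (-2)·(+184.9) + (1)·(-248.1) = 113.2 kJ/mol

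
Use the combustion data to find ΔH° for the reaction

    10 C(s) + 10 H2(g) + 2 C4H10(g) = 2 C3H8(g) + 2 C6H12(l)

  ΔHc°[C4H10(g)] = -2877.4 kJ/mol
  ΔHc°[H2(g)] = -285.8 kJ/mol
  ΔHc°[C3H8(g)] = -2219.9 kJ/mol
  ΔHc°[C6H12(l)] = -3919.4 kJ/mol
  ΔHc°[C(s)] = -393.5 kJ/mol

With combustion enthalpies, reactants minus products:
= [10·(-393.5) + 10·(-285.8) + 2·(-2877.4)] − [2·(-2219.9) + 2·(-3919.4)]
= -269.2 kJ/mol

ΔH° = -269.2 kJ/mol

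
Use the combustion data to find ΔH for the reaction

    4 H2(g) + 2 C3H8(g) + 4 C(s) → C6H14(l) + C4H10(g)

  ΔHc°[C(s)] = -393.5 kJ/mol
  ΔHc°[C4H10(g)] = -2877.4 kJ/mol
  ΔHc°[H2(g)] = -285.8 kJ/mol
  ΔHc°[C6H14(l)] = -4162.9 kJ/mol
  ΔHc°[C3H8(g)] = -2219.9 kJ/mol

With combustion enthalpies, reactants minus products:
= [4·(-285.8) + 2·(-2219.9) + 4·(-393.5)] − [1·(-4162.9) + 1·(-2877.4)]
= -116.7 kJ/mol

ΔH = -116.7 kJ/mol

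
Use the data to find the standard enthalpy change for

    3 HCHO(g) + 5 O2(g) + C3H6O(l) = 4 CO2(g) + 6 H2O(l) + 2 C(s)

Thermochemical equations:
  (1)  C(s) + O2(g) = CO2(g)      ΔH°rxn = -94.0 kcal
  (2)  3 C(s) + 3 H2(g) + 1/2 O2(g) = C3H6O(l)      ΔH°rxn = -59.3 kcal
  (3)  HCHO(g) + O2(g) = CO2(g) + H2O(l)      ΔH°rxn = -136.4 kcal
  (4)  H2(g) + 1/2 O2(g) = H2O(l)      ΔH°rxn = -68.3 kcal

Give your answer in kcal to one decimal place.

(1) as written: -94.0 kcal
(2) reversed (reverse to put C3H6O(l) on the reactant side): +59.3 kcal
(3) × 3 (×3 to match 3 HCHO(g) in the target): (3)·(-136.4) = -409.2 kcal
(4) × 3: (3)·(-68.3) = -204.9 kcal
ΔH°rxn = (1)·(-94.0) + (-1)·(-59.3) + (3)·(-136.4) + (3)·(-68.3) = -648.8 kcal

ΔH°rxn = -648.8 kcal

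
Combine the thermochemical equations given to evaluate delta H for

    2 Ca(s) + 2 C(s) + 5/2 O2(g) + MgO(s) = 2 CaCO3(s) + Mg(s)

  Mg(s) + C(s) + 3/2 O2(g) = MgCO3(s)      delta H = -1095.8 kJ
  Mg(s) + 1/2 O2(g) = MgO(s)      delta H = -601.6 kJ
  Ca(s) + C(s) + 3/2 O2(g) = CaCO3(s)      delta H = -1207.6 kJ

delta H = -1813.6 kJ

equation 1: not needed.
equation 2 reversed: +601.6 kJ
equation 3 × 2: (2)·(-1207.6) = -2415.2 kJ
delta H = (-1)·(-601.6) + (2)·(-1207.6) = -1813.6 kJ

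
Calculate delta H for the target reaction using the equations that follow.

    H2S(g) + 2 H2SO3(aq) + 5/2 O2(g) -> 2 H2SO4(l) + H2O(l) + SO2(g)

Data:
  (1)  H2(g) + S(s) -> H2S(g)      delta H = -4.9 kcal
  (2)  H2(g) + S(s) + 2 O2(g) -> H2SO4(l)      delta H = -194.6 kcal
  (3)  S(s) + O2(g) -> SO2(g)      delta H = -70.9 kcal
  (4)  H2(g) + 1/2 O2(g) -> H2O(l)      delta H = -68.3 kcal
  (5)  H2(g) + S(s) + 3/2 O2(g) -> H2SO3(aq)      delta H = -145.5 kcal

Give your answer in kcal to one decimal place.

delta H = -232.5 kcal

(1) reversed (reverse to put H2S(g) on the reactant side): +4.9 kcal
(2) × 2 (scale by 2 for the 2 H2SO4(l)): (2)·(-194.6) = -389.2 kcal
(3) as written (SO2(g) already on the product side): -70.9 kcal
(4) as written (H2O(l) already on the product side): -68.3 kcal
(5) reversed and × 2 (reverse to put H2SO3(aq) on the reactant side; ×2 to match 2 H2SO3(aq) in the target): (-2)·(-145.5) = +291.0 kcal
delta H = (+4.9) + (-389.2) + (-70.9) + (-68.3) + (+291.0) = -232.5 kcal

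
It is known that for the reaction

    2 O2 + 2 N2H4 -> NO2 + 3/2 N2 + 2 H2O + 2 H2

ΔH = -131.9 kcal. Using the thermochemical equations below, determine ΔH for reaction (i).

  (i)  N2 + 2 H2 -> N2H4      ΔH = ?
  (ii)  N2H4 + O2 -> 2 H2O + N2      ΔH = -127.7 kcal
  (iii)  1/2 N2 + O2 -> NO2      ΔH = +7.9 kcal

ΔH = 12.1 kcal

(i) reversed: contributes −x
(ii) as written: -127.7 kcal
(iii) as written: +7.9 kcal
-131.9 = (-127.7) + (+7.9) − x
x = (-131.9 − (-119.8)) / (-1) = 12.1 kcal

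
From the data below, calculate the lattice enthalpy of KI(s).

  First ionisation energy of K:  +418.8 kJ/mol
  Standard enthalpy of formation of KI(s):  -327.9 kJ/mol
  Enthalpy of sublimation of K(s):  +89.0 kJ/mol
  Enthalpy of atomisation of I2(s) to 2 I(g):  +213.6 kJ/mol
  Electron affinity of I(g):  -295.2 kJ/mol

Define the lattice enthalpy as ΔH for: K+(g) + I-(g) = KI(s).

ΔHf° = 1·ΔHsub + 1·(ΣIE) + 1/2·D(I2) + 1·EA + U
-327.9 = 1·(+89.0) + 1·(+418.8) + 1/2·(+213.6) + 1·(-295.2) + U
U = -327.9 − (+319.4) = -647.3 kJ/mol

U = -647.3 kJ/mol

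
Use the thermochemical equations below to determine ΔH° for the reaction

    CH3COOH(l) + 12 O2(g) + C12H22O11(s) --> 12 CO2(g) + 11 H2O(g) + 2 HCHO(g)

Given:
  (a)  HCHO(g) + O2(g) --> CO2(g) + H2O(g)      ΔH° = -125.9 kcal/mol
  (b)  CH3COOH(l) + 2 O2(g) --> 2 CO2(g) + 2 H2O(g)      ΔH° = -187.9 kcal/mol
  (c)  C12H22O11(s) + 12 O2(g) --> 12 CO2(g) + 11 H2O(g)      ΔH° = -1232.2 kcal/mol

(a) reversed and × 2 (reverse to put HCHO(g) on the product side; ×2 to match 2 HCHO(g) in the target): (-2)·(-125.9) = +251.8 kcal/mol
(b) as written (CH3COOH(l) already on the reactant side): -187.9 kcal/mol
(c) as written (C12H22O11(s) already on the reactant side): -1232.2 kcal/mol
Since enthalpy is a state function, ΔH° = (+251.8) + (-187.9) + (-1232.2) = -1168.3 kcal/mol

ΔH° = -1168.3 kcal/mol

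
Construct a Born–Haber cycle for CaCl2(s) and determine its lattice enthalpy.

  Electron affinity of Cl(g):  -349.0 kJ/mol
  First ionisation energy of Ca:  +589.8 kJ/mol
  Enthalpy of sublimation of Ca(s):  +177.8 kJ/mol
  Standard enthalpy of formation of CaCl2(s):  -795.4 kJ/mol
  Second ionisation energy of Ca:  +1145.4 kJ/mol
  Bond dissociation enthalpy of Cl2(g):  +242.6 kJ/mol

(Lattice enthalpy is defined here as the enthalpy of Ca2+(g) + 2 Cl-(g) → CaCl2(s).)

U = -2253.0 kJ/mol

ΔHf° = 1·ΔHsub + 1·(ΣIE) + 1·D(Cl2) + 2·EA + U
-795.4 = 1·(+177.8) + 1·(+1735.2) + 1·(+242.6) + 2·(-349.0) + U
U = -795.4 − (+1457.6) = -2253.0 kJ/mol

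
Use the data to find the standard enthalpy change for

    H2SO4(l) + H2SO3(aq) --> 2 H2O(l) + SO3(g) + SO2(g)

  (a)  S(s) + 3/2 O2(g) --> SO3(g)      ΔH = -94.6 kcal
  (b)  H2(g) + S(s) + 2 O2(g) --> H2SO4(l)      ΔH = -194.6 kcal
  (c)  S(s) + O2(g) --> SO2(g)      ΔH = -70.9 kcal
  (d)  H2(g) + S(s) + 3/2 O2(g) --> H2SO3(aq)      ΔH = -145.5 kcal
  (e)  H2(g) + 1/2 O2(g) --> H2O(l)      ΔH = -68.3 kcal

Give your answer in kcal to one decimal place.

(a) as written (SO3(g) already on the product side): -94.6 kcal
(b) reversed (reverse to put H2SO4(l) on the reactant side): +194.6 kcal
(c) as written (SO2(g) already on the product side): -70.9 kcal
(d) reversed (H2SO3(aq) must end up as a reactant): +145.5 kcal
(e) × 2 (×2 to match 2 H2O(l) in the target): (2)·(-68.3) = -136.6 kcal
Summing the manipulated equations, ΔH = (-94.6) + (+194.6) + (-70.9) + (+145.5) + (-136.6) = 38.0 kcal

ΔH = 38.0 kcal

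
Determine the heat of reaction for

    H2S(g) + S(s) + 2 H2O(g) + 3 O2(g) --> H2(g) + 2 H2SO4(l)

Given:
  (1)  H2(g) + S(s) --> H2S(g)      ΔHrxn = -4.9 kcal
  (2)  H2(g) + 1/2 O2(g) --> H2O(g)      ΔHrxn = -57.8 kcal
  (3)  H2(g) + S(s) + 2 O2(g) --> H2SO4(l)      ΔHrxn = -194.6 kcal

(1) reversed (H2S(g) must end up as a reactant): +4.9 kcal
(2) reversed and × 2 (H2O(g) must end up as a reactant; scale by 2 for the 2 H2O(g)): (-2)·(-57.8) = +115.6 kcal
(3) × 2 (scale by 2 for the 2 H2SO4(l)): (2)·(-194.6) = -389.2 kcal
By Hess's law, ΔHrxn = (+4.9) + (+115.6) + (-389.2) = -268.7 kcal

ΔHrxn = -268.7 kcal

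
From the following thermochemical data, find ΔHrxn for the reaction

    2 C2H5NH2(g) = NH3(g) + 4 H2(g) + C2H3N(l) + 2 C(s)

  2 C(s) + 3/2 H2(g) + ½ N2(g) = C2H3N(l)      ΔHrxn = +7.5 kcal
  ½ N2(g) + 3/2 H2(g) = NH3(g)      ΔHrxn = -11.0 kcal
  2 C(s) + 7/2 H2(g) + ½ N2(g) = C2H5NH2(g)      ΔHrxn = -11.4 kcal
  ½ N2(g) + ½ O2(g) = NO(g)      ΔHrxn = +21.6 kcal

ΔHrxn = 19.3 kcal

equation 1 as written (C2H3N(l) already on the product side): +7.5 kcal
equation 2 as written (NH3(g) already on the product side): -11.0 kcal
equation 3 reversed and × 2 (reverse to put C2H5NH2(g) on the reactant side; ×2 to match 2 C2H5NH2(g) in the target): (-2)·(-11.4) = +22.8 kcal
equation 4: not needed (NO(g) appears nowhere else).
ΔHrxn = (1)·(+7.5) + (1)·(-11.0) + (-2)·(-11.4) = 19.3 kcal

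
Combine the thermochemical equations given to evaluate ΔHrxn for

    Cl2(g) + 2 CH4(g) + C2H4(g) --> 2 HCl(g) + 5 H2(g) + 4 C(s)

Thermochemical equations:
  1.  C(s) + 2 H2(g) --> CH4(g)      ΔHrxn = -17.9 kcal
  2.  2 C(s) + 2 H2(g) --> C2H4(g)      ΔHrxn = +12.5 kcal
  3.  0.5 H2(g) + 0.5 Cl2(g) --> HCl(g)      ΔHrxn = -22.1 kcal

eq. 1 reversed and × 2: (-2)·(-17.9) = +35.8 kcal
eq. 2 reversed: -12.5 kcal
eq. 3 × 2: (2)·(-22.1) = -44.2 kcal
By Hess's law, ΔHrxn = (-2)·(-17.9) + (-1)·(+12.5) + (2)·(-22.1) = -20.9 kcal

ΔHrxn = -20.9 kcal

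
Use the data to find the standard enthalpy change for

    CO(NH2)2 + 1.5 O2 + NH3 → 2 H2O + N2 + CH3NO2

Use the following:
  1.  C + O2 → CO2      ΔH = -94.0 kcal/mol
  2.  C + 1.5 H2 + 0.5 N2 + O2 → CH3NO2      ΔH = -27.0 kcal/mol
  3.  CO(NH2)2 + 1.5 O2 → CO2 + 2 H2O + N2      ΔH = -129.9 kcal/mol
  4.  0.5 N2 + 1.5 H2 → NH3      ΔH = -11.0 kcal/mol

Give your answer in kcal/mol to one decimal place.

eq. 1 reversed: +94.0 kcal/mol
eq. 2 as written (CH3NO2 already on the product side): -27.0 kcal/mol
eq. 3 as written (CO(NH2)2 already on the reactant side): -129.9 kcal/mol
eq. 4 reversed (NH3 must end up as a reactant): +11.0 kcal/mol
By Hess's law, ΔH = (+94.0) + (-27.0) + (-129.9) + (+11.0) = -51.9 kcal/mol

ΔH = -51.9 kcal/mol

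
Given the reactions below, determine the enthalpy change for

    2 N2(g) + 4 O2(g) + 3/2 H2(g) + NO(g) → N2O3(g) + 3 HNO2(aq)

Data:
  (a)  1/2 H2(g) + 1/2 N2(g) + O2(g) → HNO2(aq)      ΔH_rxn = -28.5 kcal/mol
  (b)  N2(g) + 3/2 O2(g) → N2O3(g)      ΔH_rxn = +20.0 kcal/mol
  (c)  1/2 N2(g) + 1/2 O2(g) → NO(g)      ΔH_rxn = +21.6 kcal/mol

(a) × 3 (×3 to match 3 HNO2(aq) in the target): (3)·(-28.5) = -85.5 kcal/mol
(b) as written (N2O3(g) already on the product side): +20.0 kcal/mol
(c) reversed (reverse to put NO(g) on the reactant side): -21.6 kcal/mol
ΔH_rxn = (-85.5) + (+20.0) + (-21.6) = -87.1 kcal/mol

ΔH_rxn = -87.1 kcal/mol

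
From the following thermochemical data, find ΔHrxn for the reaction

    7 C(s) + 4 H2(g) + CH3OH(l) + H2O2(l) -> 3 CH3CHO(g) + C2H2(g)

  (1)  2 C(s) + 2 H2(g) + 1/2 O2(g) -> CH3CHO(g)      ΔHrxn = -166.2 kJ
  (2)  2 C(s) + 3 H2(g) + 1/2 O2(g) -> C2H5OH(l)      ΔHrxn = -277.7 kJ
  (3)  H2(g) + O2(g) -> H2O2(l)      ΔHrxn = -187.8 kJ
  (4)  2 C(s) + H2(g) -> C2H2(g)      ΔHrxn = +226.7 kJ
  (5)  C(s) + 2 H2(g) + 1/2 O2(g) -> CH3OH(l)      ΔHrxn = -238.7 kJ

(1) × 3: (3)·(-166.2) = -498.6 kJ
(2): not needed.
(3) reversed: +187.8 kJ
(4) as written: +226.7 kJ
(5) reversed: +238.7 kJ
ΔHrxn = (-498.6) + (+187.8) + (+226.7) + (+238.7) = 154.6 kJ

ΔHrxn = 154.6 kJ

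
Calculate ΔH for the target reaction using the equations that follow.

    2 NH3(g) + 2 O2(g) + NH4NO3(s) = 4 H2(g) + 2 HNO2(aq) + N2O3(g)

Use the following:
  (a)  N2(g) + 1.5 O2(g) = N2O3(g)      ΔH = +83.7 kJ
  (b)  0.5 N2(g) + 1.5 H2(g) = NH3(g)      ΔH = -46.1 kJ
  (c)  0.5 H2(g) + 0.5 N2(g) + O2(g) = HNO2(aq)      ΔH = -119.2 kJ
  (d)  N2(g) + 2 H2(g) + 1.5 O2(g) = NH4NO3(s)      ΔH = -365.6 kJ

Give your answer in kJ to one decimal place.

(a) as written: +83.7 kJ
(b) reversed and × 2: (-2)·(-46.1) = +92.2 kJ
(c) × 2: (2)·(-119.2) = -238.4 kJ
(d) reversed: +365.6 kJ
ΔH = (1)·(+83.7) + (-2)·(-46.1) + (2)·(-119.2) + (-1)·(-365.6) = 303.1 kJ

ΔH = 303.1 kJ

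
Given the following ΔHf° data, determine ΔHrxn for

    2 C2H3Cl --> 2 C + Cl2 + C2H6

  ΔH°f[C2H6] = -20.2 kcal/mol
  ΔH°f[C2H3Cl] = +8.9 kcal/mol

Products: 2·(+0.0) + 1·(+0.0) + 1·(-20.2) = -20.2
Reactants: 2·(+8.9) = +17.8
ΔHrxn = (-20.2) − (+17.8) = -38.0 kcal/mol

ΔHrxn = -38.0 kcal/mol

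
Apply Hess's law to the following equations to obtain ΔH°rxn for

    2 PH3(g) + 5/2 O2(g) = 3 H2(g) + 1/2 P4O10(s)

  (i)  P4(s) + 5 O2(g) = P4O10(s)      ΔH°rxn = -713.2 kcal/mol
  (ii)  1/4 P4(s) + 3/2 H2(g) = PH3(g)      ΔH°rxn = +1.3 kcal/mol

(i) × 1/2 (×1/2 to match 1/2 P4O10(s) in the target): (1/2)·(-713.2) = -356.6 kcal/mol
(ii) reversed and × 2 (PH3(g) must end up as a reactant; scale by 2 for the 2 PH3(g)): (-2)·(+1.3) = -2.6 kcal/mol
Combining the equations, ΔH°rxn = (-356.6) + (-2.6) = -359.2 kcal/mol

ΔH°rxn = -359.2 kcal/mol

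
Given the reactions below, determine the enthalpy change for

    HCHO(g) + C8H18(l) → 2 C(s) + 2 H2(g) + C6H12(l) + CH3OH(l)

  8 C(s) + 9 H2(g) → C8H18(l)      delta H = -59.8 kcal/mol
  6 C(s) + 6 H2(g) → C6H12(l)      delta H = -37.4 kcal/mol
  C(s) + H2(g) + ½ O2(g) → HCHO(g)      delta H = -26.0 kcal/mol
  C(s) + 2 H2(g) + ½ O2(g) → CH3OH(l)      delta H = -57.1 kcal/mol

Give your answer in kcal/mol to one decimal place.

delta H = -8.7 kcal/mol

equation 1 reversed: +59.8 kcal/mol
equation 2 as written: -37.4 kcal/mol
equation 3 reversed: +26.0 kcal/mol
equation 4 as written: -57.1 kcal/mol
Since enthalpy is a state function, delta H = (-1)·(-59.8) + (1)·(-37.4) + (-1)·(-26.0) + (1)·(-57.1) = -8.7 kcal/mol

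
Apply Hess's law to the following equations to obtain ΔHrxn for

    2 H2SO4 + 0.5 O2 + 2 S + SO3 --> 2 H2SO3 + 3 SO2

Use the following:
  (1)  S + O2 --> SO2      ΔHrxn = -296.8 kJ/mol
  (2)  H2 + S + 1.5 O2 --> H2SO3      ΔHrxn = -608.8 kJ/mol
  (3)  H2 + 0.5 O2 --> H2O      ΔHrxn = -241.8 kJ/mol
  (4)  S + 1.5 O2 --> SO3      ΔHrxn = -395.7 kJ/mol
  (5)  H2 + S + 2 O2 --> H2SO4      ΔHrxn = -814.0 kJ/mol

(1) × 3: (3)·(-296.8) = -890.4 kJ/mol
(2) × 2: (2)·(-608.8) = -1217.6 kJ/mol
(3): not needed.
(4) reversed: +395.7 kJ/mol
(5) reversed and × 2: (-2)·(-814.0) = +1628.0 kJ/mol
ΔHrxn = (3)·(-296.8) + (2)·(-608.8) + (-1)·(-395.7) + (-2)·(-814.0) = -84.3 kJ/mol

ΔHrxn = -84.3 kJ/mol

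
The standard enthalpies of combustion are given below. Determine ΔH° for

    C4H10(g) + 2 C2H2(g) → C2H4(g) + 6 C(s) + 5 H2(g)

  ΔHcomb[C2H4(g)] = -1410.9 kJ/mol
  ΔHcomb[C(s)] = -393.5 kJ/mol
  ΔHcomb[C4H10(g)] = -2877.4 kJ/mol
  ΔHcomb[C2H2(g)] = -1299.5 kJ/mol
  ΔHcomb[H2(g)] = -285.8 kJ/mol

With combustion enthalpies, reactants minus products:
= [1·(-2877.4) + 2·(-1299.5)] − [1·(-1410.9) + 6·(-393.5) + 5·(-285.8)]
= -275.5 kJ/mol

ΔH° = -275.5 kJ/mol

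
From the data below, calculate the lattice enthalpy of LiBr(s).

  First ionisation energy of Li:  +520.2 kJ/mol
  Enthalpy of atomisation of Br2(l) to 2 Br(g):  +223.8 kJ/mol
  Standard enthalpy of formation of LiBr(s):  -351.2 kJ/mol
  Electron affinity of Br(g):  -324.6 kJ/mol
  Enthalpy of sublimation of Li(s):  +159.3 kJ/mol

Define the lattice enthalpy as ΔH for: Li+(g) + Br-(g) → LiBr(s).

U = -818.0 kJ/mol

ΔHf° = 1·ΔHsub + 1·(ΣIE) + 1/2·D(Br2) + 1·EA + U
-351.2 = 1·(+159.3) + 1·(+520.2) + 1/2·(+223.8) + 1·(-324.6) + U
U = -351.2 − (+466.8) = -818.0 kJ/mol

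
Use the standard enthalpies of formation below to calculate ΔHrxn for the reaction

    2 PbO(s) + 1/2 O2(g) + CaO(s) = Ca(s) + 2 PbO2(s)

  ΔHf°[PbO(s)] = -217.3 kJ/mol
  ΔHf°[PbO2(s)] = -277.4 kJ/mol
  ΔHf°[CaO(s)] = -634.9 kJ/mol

ΔHrxn = 514.7 kJ/mol

ΔH°rxn = Σ nΔHf°(products) − Σ nΔHf°(reactants).
Products: 1·(+0.0) + 2·(-277.4) = -554.8
Reactants: 2·(-217.3) + 1/2·(+0.0) + 1·(-634.9) = -1069.5
ΔHrxn = (-554.8) − (-1069.5) = 514.7 kJ/mol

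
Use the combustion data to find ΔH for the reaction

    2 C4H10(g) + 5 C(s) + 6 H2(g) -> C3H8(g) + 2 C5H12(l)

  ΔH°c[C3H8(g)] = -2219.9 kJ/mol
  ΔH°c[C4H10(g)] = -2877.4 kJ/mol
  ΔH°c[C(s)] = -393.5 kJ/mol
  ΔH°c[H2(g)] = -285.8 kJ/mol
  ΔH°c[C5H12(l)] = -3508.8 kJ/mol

ΔH = -199.6 kJ/mol

With combustion enthalpies, reactants minus products:
= [2·(-2877.4) + 5·(-393.5) + 6·(-285.8)] − [1·(-2219.9) + 2·(-3508.8)]
= -199.6 kJ/mol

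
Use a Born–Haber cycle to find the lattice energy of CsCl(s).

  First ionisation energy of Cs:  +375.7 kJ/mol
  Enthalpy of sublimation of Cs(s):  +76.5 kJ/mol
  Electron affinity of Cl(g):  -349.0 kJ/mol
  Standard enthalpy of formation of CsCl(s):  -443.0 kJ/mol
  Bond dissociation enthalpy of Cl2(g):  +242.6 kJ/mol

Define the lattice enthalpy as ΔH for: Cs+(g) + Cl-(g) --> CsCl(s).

U = -667.5 kJ/mol

ΔHf° = 1·ΔHsub + 1·(ΣIE) + 1/2·D(Cl2) + 1·EA + U
-443.0 = 1·(+76.5) + 1·(+375.7) + 1/2·(+242.6) + 1·(-349.0) + U
U = -443.0 − (+224.5) = -667.5 kJ/mol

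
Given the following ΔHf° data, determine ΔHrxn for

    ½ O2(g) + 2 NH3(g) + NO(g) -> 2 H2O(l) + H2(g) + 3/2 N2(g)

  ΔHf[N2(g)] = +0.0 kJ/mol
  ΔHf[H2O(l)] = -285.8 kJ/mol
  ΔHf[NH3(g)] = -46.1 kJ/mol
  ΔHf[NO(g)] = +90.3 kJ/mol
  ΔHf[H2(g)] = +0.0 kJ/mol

ΔHrxn = -569.7 kJ/mol

Products: 2·(-285.8) + 1·(+0.0) + 3/2·(+0.0) = -571.6
Reactants: 1/2·(+0.0) + 2·(-46.1) + 1·(+90.3) = -1.9
ΔHrxn = (-571.6) − (-1.9) = -569.7 kJ/mol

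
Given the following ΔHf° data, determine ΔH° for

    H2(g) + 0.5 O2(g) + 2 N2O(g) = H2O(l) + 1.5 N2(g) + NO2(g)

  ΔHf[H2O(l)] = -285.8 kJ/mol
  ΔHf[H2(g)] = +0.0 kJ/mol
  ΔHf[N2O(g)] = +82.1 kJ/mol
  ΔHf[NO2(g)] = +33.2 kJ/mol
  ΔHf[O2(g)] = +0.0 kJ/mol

Products: 1·(-285.8) + 3/2·(+0.0) + 1·(+33.2) = -252.6
Reactants: 1·(+0.0) + 1/2·(+0.0) + 2·(+82.1) = +164.2
ΔH° = (-252.6) − (+164.2) = -416.8 kJ/mol

ΔH° = -416.8 kJ/mol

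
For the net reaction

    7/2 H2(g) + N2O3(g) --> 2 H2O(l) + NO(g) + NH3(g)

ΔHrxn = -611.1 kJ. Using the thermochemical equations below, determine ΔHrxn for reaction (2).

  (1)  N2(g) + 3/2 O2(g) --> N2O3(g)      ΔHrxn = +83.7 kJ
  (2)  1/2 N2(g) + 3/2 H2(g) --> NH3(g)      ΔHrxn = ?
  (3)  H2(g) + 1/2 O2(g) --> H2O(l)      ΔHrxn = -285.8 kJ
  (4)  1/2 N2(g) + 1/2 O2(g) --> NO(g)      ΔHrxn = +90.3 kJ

ΔHrxn = -46.1 kJ

(1) reversed (N2O3(g) must end up as a reactant): -83.7 kJ
(2) as written (NH3(g) already on the product side): contributes x
(3) × 2 (scale by 2 for the 2 H2O(l)): (2)·(-285.8) = -571.6 kJ
(4) as written (NO(g) already on the product side): +90.3 kJ
-611.1 = (-83.7) + (-571.6) + (+90.3) + x
x = (-611.1 − (-565.0)) / (1) = -46.1 kJ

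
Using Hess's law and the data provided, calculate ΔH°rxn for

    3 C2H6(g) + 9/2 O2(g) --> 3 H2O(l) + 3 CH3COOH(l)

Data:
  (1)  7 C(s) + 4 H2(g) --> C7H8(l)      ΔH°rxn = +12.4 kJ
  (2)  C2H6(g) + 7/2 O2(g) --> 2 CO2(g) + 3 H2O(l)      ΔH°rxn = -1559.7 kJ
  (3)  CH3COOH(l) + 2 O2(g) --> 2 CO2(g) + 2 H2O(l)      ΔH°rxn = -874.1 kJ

(1): not needed (C(s) appears nowhere else).
(2) × 3 (×3 to match 3 C2H6(g) in the target): (3)·(-1559.7) = -4679.1 kJ
(3) reversed and × 3 (CH3COOH(l) must end up as a product; ×3 to match 3 CH3COOH(l) in the target): (-3)·(-874.1) = +2622.3 kJ
ΔH°rxn = (3)·(-1559.7) + (-3)·(-874.1) = -2056.8 kJ

ΔH°rxn = -2056.8 kJ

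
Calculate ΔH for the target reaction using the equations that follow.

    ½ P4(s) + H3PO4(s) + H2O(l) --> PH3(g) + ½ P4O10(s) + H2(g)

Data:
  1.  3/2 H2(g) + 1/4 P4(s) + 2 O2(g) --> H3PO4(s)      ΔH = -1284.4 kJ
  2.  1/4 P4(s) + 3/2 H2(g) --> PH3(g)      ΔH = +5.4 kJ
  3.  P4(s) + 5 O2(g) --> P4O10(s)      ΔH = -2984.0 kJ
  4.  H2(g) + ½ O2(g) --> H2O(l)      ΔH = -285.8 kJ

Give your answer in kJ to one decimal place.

ΔH = 83.6 kJ

eq. 1 reversed (H3PO4(s) must end up as a reactant): +1284.4 kJ
eq. 2 as written (PH3(g) already on the product side): +5.4 kJ
eq. 3 × 1/2 (×1/2 to match 1/2 P4O10(s) in the target): (1/2)·(-2984.0) = -1492.0 kJ
eq. 4 reversed (H2O(l) must end up as a reactant): +285.8 kJ
ΔH = (-1)·(-1284.4) + (1)·(+5.4) + (1/2)·(-2984.0) + (-1)·(-285.8) = 83.6 kJ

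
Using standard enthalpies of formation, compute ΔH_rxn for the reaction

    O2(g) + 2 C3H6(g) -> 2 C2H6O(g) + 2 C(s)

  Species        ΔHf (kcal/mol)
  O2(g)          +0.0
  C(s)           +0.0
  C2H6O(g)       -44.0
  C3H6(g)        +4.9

Products: 2·(-44.0) + 2·(+0.0) = -88.0
Reactants: 1·(+0.0) + 2·(+4.9) = +9.8
ΔH_rxn = (-88.0) − (+9.8) = -97.8 kcal/mol

ΔH_rxn = -97.8 kcal/mol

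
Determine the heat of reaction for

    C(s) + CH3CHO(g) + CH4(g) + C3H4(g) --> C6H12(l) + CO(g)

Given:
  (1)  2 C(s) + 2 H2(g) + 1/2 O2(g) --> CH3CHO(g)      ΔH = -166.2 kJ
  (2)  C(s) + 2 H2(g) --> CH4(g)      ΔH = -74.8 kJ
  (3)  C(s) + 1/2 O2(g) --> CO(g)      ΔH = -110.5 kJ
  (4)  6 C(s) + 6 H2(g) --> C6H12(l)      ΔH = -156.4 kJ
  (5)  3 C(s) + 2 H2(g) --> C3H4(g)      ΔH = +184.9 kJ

(1) reversed (CH3CHO(g) must end up as a reactant): +166.2 kJ
(2) reversed (CH4(g) must end up as a reactant): +74.8 kJ
(3) as written (CO(g) already on the product side): -110.5 kJ
(4) as written (C6H12(l) already on the product side): -156.4 kJ
(5) reversed (reverse to put C3H4(g) on the reactant side): -184.9 kJ
ΔH = (-1)·(-166.2) + (-1)·(-74.8) + (1)·(-110.5) + (1)·(-156.4) + (-1)·(+184.9) = -210.8 kJ

ΔH = -210.8 kJ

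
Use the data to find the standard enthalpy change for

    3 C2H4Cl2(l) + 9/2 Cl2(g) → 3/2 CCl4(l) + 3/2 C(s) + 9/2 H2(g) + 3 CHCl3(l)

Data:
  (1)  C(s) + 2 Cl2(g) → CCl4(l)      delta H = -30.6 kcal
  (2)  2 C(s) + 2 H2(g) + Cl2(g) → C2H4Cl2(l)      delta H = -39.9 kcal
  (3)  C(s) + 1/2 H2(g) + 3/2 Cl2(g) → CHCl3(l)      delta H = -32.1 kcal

(1) × 3/2 (×3/2 to match 3/2 CCl4(l) in the target): (3/2)·(-30.6) = -45.9 kcal
(2) reversed and × 3 (C2H4Cl2(l) must end up as a reactant; scale by 3 for the 3 C2H4Cl2(l)): (-3)·(-39.9) = +119.7 kcal
(3) × 3 (scale by 3 for the 3 CHCl3(l)): (3)·(-32.1) = -96.3 kcal
delta H = (3/2)·(-30.6) + (-3)·(-39.9) + (3)·(-32.1) = -22.5 kcal

delta H = -22.5 kcal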